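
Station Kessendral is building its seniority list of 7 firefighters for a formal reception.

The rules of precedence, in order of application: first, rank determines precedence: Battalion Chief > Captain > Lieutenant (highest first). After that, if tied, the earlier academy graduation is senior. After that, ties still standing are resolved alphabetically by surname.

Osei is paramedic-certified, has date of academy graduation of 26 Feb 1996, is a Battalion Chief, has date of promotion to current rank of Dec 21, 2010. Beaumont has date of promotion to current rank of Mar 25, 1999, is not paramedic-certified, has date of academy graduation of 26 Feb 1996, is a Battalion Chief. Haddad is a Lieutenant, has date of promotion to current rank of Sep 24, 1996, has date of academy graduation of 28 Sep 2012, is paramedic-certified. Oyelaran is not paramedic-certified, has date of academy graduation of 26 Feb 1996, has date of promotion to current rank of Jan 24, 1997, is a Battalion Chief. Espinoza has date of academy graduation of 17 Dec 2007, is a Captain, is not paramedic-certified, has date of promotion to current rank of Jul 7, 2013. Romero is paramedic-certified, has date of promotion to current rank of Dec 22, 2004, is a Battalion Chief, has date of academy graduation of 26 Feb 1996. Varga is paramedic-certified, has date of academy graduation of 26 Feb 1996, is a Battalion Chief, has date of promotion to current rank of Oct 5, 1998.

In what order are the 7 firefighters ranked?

By rank: Beaumont, Osei, Oyelaran, Romero and Varga (Battalion Chief); then Espinoza (Captain); then Haddad (Lieutenant).
Beaumont, Osei, Oyelaran, Romero and Varga all have date of academy graduation 26 Feb 1996, so the next rule applies.
Among Beaumont, Osei, Oyelaran, Romero and Varga, alphabetically by surname: Beaumont before Osei before Oyelaran before Romero before Varga.
Full order: Beaumont, Osei, Oyelaran, Romero, Varga, Espinoza, Haddad.

Beaumont, Osei, Oyelaran, Romero, Varga, Espinoza, Haddad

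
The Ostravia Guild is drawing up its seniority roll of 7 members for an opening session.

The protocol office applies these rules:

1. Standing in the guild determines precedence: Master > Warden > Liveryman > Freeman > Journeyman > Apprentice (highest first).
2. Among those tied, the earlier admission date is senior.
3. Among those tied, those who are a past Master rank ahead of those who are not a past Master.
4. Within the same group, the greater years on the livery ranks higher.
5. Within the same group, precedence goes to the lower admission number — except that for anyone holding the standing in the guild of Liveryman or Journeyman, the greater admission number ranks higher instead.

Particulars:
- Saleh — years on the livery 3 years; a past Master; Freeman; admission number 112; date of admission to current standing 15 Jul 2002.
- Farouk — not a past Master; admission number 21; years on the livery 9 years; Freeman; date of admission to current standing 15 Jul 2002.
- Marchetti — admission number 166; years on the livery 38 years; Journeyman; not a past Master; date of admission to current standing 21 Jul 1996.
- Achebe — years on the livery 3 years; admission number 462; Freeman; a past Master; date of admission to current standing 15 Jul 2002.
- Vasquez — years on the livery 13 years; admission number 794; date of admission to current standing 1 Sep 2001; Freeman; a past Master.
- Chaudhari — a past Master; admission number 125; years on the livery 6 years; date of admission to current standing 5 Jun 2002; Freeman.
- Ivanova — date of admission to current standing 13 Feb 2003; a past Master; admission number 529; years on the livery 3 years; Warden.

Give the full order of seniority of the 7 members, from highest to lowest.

By standing in the guild: Ivanova (Warden); then Vasquez, Chaudhari, Saleh, Achebe and Farouk (Freeman); then Marchetti (Journeyman).
Among Vasquez, Chaudhari, Saleh, Achebe and Farouk, by date of admission to current standing (earlier first): Vasquez (1 Sep 2001) before Chaudhari (5 Jun 2002) before Saleh, Achebe and Farouk (15 Jul 2002).
Among Saleh, Achebe and Farouk, a past Master before not a past Master: Saleh and Achebe (a past Master) before Farouk (not a past Master).
Saleh and Achebe both have years on the livery 3 years, so the next rule applies.
Among Saleh and Achebe, by admission number (lower first): Saleh (112) before Achebe (462).
Full order: Ivanova, Vasquez, Chaudhari, Saleh, Achebe, Farouk, Marchetti.

Ivanova, Vasquez, Chaudhari, Saleh, Achebe, Farouk, Marchetti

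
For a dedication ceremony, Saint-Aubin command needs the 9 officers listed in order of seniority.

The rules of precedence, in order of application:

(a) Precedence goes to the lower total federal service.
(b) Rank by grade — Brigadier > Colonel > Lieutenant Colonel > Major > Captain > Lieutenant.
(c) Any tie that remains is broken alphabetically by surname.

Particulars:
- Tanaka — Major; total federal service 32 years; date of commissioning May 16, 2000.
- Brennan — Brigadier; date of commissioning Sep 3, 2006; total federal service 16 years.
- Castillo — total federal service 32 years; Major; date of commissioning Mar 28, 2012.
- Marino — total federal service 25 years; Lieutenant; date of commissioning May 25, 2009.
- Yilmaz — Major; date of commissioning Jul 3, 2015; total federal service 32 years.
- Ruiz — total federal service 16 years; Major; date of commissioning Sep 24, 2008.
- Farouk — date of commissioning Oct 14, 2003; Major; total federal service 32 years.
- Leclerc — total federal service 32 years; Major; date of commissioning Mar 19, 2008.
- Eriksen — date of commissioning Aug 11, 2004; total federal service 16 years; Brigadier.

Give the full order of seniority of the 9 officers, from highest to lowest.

Brennan, Eriksen, Ruiz, Marino, Castillo, Farouk, Leclerc, Tanaka, Yilmaz

By total federal service (lower first): Brennan, Eriksen and Ruiz (each 16 years); then Marino (25 years); then Castillo, Farouk, Leclerc, Tanaka and Yilmaz (each 32 years).
Among Brennan, Eriksen and Ruiz, by grade: Brennan and Eriksen (Brigadier) before Ruiz (Major).
Among Brennan and Eriksen, alphabetically by surname: Brennan before Eriksen.
Castillo, Farouk, Leclerc, Tanaka and Yilmaz are each Major, so the next rule applies.
Among Castillo, Farouk, Leclerc, Tanaka and Yilmaz, alphabetically by surname: Castillo before Farouk before Leclerc before Tanaka before Yilmaz.
Full order: Brennan, Eriksen, Ruiz, Marino, Castillo, Farouk, Leclerc, Tanaka, Yilmaz.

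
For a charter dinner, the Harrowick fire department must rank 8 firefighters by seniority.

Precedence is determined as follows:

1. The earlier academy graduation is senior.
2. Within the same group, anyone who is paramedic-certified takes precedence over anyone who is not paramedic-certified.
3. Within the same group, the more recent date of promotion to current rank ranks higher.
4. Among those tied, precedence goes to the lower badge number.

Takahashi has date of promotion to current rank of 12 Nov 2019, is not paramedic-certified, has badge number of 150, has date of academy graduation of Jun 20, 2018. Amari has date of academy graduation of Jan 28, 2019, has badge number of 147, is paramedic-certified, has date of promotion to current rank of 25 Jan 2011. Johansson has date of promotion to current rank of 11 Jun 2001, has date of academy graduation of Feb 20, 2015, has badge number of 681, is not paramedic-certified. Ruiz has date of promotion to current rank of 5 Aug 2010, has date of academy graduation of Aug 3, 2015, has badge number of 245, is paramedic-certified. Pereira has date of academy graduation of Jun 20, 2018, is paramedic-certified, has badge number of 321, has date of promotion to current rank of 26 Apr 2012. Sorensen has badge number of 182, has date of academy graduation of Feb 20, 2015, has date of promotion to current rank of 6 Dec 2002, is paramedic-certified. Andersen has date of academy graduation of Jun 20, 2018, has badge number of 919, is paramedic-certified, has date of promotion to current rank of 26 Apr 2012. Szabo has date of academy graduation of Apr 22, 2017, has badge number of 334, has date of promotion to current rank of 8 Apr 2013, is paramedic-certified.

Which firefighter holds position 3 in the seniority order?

By date of academy graduation (earlier first): Sorensen and Johansson (both Feb 20, 2015); then Ruiz (Aug 3, 2015); then Szabo (Apr 22, 2017); then Pereira, Andersen and Takahashi (each Jun 20, 2018); then Amari (Jan 28, 2019).
Among Sorensen and Johansson, paramedic-certified before not paramedic-certified: Sorensen (paramedic-certified) before Johansson (not paramedic-certified).
Among Pereira, Andersen and Takahashi, paramedic-certified before not paramedic-certified: Pereira and Andersen (paramedic-certified) before Takahashi (not paramedic-certified).
Pereira and Andersen both have date of promotion to current rank 26 Apr 2012, so the next rule applies.
Among Pereira and Andersen, by badge number (lower first): Pereira (321) before Andersen (919).
Order: Sorensen, Johansson, Ruiz, Szabo, Pereira, Andersen, Takahashi, Amari.

Ruiz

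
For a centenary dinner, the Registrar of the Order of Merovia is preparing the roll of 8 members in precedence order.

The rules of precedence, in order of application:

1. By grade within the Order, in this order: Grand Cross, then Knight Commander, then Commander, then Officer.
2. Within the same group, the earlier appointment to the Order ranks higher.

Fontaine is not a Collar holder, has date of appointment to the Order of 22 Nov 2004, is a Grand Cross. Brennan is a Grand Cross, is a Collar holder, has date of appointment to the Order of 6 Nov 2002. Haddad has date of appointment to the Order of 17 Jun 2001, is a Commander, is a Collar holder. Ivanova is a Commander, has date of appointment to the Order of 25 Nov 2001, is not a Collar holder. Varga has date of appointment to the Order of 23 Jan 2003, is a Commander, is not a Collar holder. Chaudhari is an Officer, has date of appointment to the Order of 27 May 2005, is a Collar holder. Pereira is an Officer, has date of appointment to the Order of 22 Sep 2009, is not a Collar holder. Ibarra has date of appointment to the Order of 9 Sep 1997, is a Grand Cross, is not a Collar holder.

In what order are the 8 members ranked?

Ibarra, Brennan, Fontaine, Haddad, Ivanova, Varga, Chaudhari, Pereira

By grade within the Order: Ibarra, Brennan and Fontaine (Grand Cross); then Haddad, Ivanova and Varga (Commander); then Chaudhari and Pereira (Officer).
Among Ibarra, Brennan and Fontaine, by date of appointment to the Order (earlier first): Ibarra (9 Sep 1997) before Brennan (6 Nov 2002) before Fontaine (22 Nov 2004).
Among Haddad, Ivanova and Varga, by date of appointment to the Order (earlier first): Haddad (17 Jun 2001) before Ivanova (25 Nov 2001) before Varga (23 Jan 2003).
Among Chaudhari and Pereira, by date of appointment to the Order (earlier first): Chaudhari (27 May 2005) before Pereira (22 Sep 2009).
Full order: Ibarra, Brennan, Fontaine, Haddad, Ivanova, Varga, Chaudhari, Pereira.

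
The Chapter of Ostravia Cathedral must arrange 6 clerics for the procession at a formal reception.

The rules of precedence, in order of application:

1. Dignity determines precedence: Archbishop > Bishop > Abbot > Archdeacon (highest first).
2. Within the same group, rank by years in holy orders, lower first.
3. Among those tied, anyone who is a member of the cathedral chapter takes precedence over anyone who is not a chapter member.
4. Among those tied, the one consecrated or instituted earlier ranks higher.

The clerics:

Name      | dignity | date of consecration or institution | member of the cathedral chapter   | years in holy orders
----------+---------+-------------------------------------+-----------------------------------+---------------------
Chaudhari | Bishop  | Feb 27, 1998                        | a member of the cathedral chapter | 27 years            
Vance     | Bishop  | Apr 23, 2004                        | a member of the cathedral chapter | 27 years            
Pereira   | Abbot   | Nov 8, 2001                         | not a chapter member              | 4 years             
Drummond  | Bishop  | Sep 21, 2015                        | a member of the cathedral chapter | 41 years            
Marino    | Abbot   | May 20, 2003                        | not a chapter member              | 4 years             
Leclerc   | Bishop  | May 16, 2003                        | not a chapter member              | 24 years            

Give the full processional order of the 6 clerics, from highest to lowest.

Leclerc, Chaudhari, Vance, Drummond, Pereira, Marino

By dignity: Leclerc, Chaudhari, Vance and Drummond (Bishop); then Pereira and Marino (Abbot).
Among Leclerc, Chaudhari, Vance and Drummond, by years in holy orders (lower first): Leclerc (24 years) before Chaudhari and Vance (27 years) before Drummond (41 years).
Chaudhari and Vance are each a member of the cathedral chapter, so the next rule applies.
Among Chaudhari and Vance, by date of consecration or institution (earlier first): Chaudhari (Feb 27, 1998) before Vance (Apr 23, 2004).
Pereira and Marino both have years in holy orders 4 years, so the next rule applies.
Pereira and Marino are each not a chapter member, so the next rule applies.
Among Pereira and Marino, by date of consecration or institution (earlier first): Pereira (Nov 8, 2001) before Marino (May 20, 2003).
Full order: Leclerc, Chaudhari, Vance, Drummond, Pereira, Marino.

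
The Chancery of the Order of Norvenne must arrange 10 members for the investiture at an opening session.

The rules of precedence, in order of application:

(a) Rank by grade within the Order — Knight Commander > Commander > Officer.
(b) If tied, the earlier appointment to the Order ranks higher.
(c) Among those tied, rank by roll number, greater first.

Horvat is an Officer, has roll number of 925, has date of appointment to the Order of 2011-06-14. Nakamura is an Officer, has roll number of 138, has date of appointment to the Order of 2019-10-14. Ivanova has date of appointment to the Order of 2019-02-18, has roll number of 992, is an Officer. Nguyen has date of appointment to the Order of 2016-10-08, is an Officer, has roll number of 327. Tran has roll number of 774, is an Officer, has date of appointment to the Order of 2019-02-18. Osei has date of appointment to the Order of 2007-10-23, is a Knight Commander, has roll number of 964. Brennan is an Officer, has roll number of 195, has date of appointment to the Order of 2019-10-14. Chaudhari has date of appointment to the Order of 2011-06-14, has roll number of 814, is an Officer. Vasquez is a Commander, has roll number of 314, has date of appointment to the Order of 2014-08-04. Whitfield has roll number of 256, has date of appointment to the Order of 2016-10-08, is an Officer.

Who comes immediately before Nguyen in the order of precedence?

By grade within the Order: Osei (Knight Commander); then Vasquez (Commander); then Horvat, Chaudhari, Nguyen, Whitfield, Ivanova, Tran, Brennan and Nakamura (Officer).
Among Horvat, Chaudhari, Nguyen, Whitfield, Ivanova, Tran, Brennan and Nakamura, by date of appointment to the Order (earlier first): Horvat and Chaudhari (2011-06-14) before Nguyen and Whitfield (2016-10-08) before Ivanova and Tran (2019-02-18) before Brennan and Nakamura (2019-10-14).
Among Horvat and Chaudhari, by roll number (higher first): Horvat (925) before Chaudhari (814).
Among Nguyen and Whitfield, by roll number (higher first): Nguyen (327) before Whitfield (256).
Among Ivanova and Tran, by roll number (higher first): Ivanova (992) before Tran (774).
Among Brennan and Nakamura, by roll number (higher first): Brennan (195) before Nakamura (138).
Order: Osei, Vasquez, Horvat, Chaudhari, Nguyen, Whitfield, Ivanova, Tran, Brennan, Nakamura.

Chaudhari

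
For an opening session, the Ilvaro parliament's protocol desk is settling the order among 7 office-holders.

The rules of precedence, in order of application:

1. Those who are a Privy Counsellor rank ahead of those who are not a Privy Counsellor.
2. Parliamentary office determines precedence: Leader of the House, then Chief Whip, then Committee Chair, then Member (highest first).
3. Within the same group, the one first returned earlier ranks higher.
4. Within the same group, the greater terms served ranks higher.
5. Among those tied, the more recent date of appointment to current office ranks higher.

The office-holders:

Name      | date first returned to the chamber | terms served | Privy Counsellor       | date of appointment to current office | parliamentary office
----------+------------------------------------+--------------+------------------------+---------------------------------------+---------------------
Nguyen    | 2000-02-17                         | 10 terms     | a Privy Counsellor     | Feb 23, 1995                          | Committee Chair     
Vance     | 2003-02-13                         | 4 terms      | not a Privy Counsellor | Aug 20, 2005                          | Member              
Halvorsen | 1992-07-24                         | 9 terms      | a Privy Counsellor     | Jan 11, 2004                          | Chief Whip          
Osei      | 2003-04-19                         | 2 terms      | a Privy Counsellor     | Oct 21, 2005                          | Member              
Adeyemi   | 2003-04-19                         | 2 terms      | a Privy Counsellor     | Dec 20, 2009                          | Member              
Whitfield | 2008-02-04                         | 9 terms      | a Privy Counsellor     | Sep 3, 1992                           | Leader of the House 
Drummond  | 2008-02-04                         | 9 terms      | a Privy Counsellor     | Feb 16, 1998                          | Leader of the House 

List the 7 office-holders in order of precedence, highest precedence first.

Drummond, Whitfield, Halvorsen, Nguyen, Adeyemi, Osei, Vance

By the first rule: Drummond, Whitfield, Halvorsen, Nguyen, Adeyemi and Osei (each a Privy Counsellor); then Vance (not a Privy Counsellor).
Among Drummond, Whitfield, Halvorsen, Nguyen, Adeyemi and Osei, by parliamentary office: Drummond and Whitfield (Leader of the House) before Halvorsen (Chief Whip) before Nguyen (Committee Chair) before Adeyemi and Osei (Member).
Drummond and Whitfield both have date first returned to the chamber 2008-02-04, so the next rule applies.
Drummond and Whitfield both have terms served 9 terms, so the next rule applies.
Among Drummond and Whitfield, by date of appointment to current office (later first): Drummond (Feb 16, 1998) before Whitfield (Sep 3, 1992).
Adeyemi and Osei both have date first returned to the chamber 2003-04-19, so the next rule applies.
Adeyemi and Osei both have terms served 2 terms, so the next rule applies.
Among Adeyemi and Osei, by date of appointment to current office (later first): Adeyemi (Dec 20, 2009) before Osei (Oct 21, 2005).
Full order: Drummond, Whitfield, Halvorsen, Nguyen, Adeyemi, Osei, Vance.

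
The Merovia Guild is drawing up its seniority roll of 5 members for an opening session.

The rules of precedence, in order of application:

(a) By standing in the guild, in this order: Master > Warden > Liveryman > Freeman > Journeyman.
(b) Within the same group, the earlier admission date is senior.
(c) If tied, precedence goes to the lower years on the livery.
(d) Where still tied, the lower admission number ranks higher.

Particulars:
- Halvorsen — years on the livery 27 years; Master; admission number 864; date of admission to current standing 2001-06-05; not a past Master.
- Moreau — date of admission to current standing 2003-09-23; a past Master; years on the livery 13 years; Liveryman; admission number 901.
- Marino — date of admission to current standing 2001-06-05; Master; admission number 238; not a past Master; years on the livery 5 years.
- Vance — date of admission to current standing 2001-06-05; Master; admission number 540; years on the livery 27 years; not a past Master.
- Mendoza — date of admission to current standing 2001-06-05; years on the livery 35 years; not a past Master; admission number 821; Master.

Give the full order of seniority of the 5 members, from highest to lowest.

Marino, Vance, Halvorsen, Mendoza, Moreau

By standing in the guild: Marino, Vance, Halvorsen and Mendoza (Master); then Moreau (Liveryman).
Marino, Vance, Halvorsen and Mendoza all have date of admission to current standing 2001-06-05, so the next rule applies.
Among Marino, Vance, Halvorsen and Mendoza, by years on the livery (lower first): Marino (5 years) before Vance and Halvorsen (27 years) before Mendoza (35 years).
Among Vance and Halvorsen, by admission number (lower first): Vance (540) before Halvorsen (864).
Full order: Marino, Vance, Halvorsen, Mendoza, Moreau.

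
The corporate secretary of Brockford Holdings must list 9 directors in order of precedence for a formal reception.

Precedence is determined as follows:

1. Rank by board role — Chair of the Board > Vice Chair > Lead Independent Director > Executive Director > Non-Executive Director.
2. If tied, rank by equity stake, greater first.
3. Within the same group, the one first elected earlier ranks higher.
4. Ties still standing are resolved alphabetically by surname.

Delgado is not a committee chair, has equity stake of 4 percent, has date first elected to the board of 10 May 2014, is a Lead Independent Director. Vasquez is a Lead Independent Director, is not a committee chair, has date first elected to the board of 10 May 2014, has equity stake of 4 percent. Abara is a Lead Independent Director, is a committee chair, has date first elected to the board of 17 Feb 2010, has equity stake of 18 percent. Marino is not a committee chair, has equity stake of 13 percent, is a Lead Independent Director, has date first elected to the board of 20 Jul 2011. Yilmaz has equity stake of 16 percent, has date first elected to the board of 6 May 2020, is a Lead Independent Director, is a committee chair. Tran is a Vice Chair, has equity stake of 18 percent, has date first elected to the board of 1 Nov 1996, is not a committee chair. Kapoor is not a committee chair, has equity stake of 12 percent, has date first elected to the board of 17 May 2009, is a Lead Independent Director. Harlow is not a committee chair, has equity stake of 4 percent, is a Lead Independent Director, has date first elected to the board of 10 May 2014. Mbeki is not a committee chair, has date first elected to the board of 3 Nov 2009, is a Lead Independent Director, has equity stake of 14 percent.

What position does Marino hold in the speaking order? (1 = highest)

By board role: Tran (Vice Chair); then Abara, Yilmaz, Mbeki, Marino, Kapoor, Delgado, Harlow and Vasquez (Lead Independent Director).
Among Abara, Yilmaz, Mbeki, Marino, Kapoor, Delgado, Harlow and Vasquez, by equity stake (higher first): Abara (18 percent) before Yilmaz (16 percent) before Mbeki (14 percent) before Marino (13 percent) before Kapoor (12 percent) before Delgado, Harlow and Vasquez (4 percent).
Delgado, Harlow and Vasquez all have date first elected to the board 10 May 2014, so the next rule applies.
Among Delgado, Harlow and Vasquez, alphabetically by surname: Delgado before Harlow before Vasquez.
Order: Tran, Abara, Yilmaz, Mbeki, Marino, Kapoor, Delgado, Harlow, Vasquez. So position 5.

5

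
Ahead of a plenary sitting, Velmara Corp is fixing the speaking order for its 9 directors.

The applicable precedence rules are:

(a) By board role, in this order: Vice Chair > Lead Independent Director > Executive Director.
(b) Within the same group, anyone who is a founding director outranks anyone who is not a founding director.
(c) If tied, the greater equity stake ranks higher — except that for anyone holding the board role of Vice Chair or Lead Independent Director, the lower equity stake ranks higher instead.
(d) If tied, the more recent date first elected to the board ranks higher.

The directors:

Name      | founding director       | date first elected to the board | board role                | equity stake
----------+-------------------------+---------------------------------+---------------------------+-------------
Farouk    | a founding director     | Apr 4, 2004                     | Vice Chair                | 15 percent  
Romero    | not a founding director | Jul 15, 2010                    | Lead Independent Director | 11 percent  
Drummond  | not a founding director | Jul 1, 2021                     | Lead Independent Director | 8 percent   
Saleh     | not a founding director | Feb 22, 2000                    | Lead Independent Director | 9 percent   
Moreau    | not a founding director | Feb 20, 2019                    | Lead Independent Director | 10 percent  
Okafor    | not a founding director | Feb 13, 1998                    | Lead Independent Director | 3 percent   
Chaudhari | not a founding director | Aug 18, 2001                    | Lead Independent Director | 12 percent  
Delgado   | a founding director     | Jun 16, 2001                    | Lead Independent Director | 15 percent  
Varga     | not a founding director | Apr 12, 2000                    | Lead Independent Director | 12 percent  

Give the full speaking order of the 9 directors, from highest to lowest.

By board role: Farouk (Vice Chair); then Delgado, Okafor, Drummond, Saleh, Moreau, Romero, Chaudhari and Varga (Lead Independent Director).
Among Delgado, Okafor, Drummond, Saleh, Moreau, Romero, Chaudhari and Varga, a founding director before not a founding director: Delgado (a founding director) before Okafor, Drummond, Saleh, Moreau, Romero, Chaudhari and Varga (not a founding director).
Among Okafor, Drummond, Saleh, Moreau, Romero, Chaudhari and Varga, by equity stake (lower first) (reversed rule for this group): Okafor (3 percent) before Drummond (8 percent) before Saleh (9 percent) before Moreau (10 percent) before Romero (11 percent) before Chaudhari and Varga (12 percent).
Among Chaudhari and Varga, by date first elected to the board (later first): Chaudhari (Aug 18, 2001) before Varga (Apr 12, 2000).
Full order: Farouk, Delgado, Okafor, Drummond, Saleh, Moreau, Romero, Chaudhari, Varga.

Farouk, Delgado, Okafor, Drummond, Saleh, Moreau, Romero, Chaudhari, Varga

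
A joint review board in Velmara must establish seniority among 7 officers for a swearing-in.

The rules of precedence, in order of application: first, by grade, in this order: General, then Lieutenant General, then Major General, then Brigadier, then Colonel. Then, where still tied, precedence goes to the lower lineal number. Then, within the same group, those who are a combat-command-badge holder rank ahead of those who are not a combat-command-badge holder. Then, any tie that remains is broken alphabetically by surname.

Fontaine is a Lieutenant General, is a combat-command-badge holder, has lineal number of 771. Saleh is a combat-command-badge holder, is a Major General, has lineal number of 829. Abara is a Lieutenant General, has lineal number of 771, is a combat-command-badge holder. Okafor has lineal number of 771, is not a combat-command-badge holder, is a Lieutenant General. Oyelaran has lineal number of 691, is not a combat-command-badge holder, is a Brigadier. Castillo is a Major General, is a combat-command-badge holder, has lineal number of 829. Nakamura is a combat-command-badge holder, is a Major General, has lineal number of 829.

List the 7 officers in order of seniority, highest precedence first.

By grade: Abara, Fontaine and Okafor (Lieutenant General); then Castillo, Nakamura and Saleh (Major General); then Oyelaran (Brigadier).
Abara, Fontaine and Okafor all have lineal number 771, so the next rule applies.
Among Abara, Fontaine and Okafor, a combat-command-badge holder before not a combat-command-badge holder: Abara and Fontaine (a combat-command-badge holder) before Okafor (not a combat-command-badge holder).
Among Abara and Fontaine, alphabetically by surname: Abara before Fontaine.
Castillo, Nakamura and Saleh all have lineal number 829, so the next rule applies.
Castillo, Nakamura and Saleh are each a combat-command-badge holder, so the next rule applies.
Among Castillo, Nakamura and Saleh, alphabetically by surname: Castillo before Nakamura before Saleh.
Full order: Abara, Fontaine, Okafor, Castillo, Nakamura, Saleh, Oyelaran.

Abara, Fontaine, Okafor, Castillo, Nakamura, Saleh, Oyelaran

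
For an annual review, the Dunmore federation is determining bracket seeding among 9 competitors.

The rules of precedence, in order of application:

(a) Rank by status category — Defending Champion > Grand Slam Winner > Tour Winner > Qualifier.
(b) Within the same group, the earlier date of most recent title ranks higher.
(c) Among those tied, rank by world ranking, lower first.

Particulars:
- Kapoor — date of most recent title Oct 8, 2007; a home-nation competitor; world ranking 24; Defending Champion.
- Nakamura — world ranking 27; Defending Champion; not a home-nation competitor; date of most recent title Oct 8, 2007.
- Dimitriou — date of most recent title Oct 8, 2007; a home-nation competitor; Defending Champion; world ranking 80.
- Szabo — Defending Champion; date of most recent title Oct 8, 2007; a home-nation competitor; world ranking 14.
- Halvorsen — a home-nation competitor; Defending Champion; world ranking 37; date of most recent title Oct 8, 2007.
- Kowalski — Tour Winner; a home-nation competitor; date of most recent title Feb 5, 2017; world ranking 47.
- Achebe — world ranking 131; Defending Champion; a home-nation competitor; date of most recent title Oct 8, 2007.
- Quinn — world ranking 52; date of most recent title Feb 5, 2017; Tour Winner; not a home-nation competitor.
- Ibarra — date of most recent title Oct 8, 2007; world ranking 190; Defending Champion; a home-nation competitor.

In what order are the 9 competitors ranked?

Szabo, Kapoor, Nakamura, Halvorsen, Dimitriou, Achebe, Ibarra, Kowalski, Quinn

By status category: Szabo, Kapoor, Nakamura, Halvorsen, Dimitriou, Achebe and Ibarra (Defending Champion); then Kowalski and Quinn (Tour Winner).
Szabo, Kapoor, Nakamura, Halvorsen, Dimitriou, Achebe and Ibarra all have date of most recent title Oct 8, 2007, so the next rule applies.
Among Szabo, Kapoor, Nakamura, Halvorsen, Dimitriou, Achebe and Ibarra, by world ranking (lower first): Szabo (14) before Kapoor (24) before Nakamura (27) before Halvorsen (37) before Dimitriou (80) before Achebe (131) before Ibarra (190).
Kowalski and Quinn both have date of most recent title Feb 5, 2017, so the next rule applies.
Among Kowalski and Quinn, by world ranking (lower first): Kowalski (47) before Quinn (52).
Full order: Szabo, Kapoor, Nakamura, Halvorsen, Dimitriou, Achebe, Ibarra, Kowalski, Quinn.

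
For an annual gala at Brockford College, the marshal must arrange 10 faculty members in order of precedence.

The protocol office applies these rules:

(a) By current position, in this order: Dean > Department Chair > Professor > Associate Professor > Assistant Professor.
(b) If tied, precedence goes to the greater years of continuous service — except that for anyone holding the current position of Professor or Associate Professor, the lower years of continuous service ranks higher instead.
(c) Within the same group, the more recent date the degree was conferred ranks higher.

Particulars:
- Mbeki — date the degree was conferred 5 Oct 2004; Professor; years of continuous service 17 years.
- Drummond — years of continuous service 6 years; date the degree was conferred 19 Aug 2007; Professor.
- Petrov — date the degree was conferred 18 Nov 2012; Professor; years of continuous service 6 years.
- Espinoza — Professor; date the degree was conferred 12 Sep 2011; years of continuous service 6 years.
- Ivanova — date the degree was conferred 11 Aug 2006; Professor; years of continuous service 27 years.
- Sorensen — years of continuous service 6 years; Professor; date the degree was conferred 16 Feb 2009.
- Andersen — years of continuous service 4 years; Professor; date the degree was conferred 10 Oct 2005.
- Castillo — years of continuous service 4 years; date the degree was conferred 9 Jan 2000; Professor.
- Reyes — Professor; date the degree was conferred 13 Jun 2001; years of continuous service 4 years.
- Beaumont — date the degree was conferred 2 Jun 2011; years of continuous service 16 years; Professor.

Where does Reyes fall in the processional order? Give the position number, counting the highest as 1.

By current position: Andersen, Reyes, Castillo, Petrov, Espinoza, Sorensen, Drummond, Beaumont, Mbeki and Ivanova (Professor).
Among Andersen, Reyes, Castillo, Petrov, Espinoza, Sorensen, Drummond, Beaumont, Mbeki and Ivanova, by years of continuous service (lower first) (reversed rule for this group): Andersen, Reyes and Castillo (4 years) before Petrov, Espinoza, Sorensen and Drummond (6 years) before Beaumont (16 years) before Mbeki (17 years) before Ivanova (27 years).
Among Andersen, Reyes and Castillo, by date the degree was conferred (later first): Andersen (10 Oct 2005) before Reyes (13 Jun 2001) before Castillo (9 Jan 2000).
Among Petrov, Espinoza, Sorensen and Drummond, by date the degree was conferred (later first): Petrov (18 Nov 2012) before Espinoza (12 Sep 2011) before Sorensen (16 Feb 2009) before Drummond (19 Aug 2007).
Order: Andersen, Reyes, Castillo, Petrov, Espinoza, Sorensen, Drummond, Beaumont, Mbeki, Ivanova. So position 2.

2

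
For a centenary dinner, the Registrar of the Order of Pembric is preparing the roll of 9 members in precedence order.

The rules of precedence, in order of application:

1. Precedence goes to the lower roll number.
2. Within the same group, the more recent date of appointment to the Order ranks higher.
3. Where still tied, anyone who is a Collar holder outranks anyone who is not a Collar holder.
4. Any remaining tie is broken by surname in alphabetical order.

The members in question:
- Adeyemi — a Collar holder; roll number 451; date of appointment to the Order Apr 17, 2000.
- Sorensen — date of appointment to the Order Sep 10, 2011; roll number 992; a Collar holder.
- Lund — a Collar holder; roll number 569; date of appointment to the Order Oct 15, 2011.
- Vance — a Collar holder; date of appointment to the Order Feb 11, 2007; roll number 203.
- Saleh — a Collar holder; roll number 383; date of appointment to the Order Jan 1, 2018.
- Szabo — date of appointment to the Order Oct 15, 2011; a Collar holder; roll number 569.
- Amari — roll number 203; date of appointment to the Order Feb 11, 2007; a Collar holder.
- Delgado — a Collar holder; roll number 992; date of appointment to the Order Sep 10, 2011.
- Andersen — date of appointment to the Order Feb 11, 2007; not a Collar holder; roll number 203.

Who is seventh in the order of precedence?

By roll number (lower first): Amari, Vance and Andersen (each 203); then Saleh (383); then Adeyemi (451); then Lund and Szabo (both 569); then Delgado and Sorensen (both 992).
Amari, Vance and Andersen all have date of appointment to the Order Feb 11, 2007, so the next rule applies.
Among Amari, Vance and Andersen, a Collar holder before not a Collar holder: Amari and Vance (a Collar holder) before Andersen (not a Collar holder).
Among Amari and Vance, alphabetically by surname: Amari before Vance.
Lund and Szabo both have date of appointment to the Order Oct 15, 2011, so the next rule applies.
Lund and Szabo are each a Collar holder, so the next rule applies.
Among Lund and Szabo, alphabetically by surname: Lund before Szabo.
Delgado and Sorensen both have date of appointment to the Order Sep 10, 2011, so the next rule applies.
Delgado and Sorensen are each a Collar holder, so the next rule applies.
Among Delgado and Sorensen, alphabetically by surname: Delgado before Sorensen.
Order: Amari, Vance, Andersen, Saleh, Adeyemi, Lund, Szabo, Delgado, Sorensen.

Szabo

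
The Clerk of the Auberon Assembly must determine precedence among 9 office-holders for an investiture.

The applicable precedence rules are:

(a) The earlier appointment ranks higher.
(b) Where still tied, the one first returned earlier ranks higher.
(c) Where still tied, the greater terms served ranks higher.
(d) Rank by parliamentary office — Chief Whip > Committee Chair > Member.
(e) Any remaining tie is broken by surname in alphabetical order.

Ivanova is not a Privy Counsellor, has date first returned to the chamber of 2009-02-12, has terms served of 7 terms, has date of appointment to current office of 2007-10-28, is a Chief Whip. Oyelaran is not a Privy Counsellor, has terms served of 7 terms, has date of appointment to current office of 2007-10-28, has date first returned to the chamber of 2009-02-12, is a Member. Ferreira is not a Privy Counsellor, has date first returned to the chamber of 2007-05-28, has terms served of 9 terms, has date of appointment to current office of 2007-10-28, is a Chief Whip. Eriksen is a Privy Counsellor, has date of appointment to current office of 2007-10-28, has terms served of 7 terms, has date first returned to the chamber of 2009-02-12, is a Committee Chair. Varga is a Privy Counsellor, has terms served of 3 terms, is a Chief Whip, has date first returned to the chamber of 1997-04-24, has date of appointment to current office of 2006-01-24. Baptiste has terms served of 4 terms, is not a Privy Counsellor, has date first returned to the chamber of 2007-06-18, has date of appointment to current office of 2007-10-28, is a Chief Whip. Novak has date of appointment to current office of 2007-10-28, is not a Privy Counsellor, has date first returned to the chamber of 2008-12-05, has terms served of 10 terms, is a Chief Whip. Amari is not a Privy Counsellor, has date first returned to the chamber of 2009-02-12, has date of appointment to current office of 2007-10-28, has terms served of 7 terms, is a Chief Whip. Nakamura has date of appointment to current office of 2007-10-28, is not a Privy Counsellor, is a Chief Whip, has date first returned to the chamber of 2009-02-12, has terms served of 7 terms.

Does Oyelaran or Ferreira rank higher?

Ferreira

By date of appointment to current office (earlier first): Varga (2006-01-24); then Ferreira, Baptiste, Novak, Amari, Ivanova, Nakamura, Eriksen and Oyelaran (each 2007-10-28).
Among Ferreira, Baptiste, Novak, Amari, Ivanova, Nakamura, Eriksen and Oyelaran, by date first returned to the chamber (earlier first): Ferreira (2007-05-28) before Baptiste (2007-06-18) before Novak (2008-12-05) before Amari, Ivanova, Nakamura, Eriksen and Oyelaran (2009-02-12).
Amari, Ivanova, Nakamura, Eriksen and Oyelaran all have terms served 7 terms, so the next rule applies.
Among Amari, Ivanova, Nakamura, Eriksen and Oyelaran, by parliamentary office: Amari, Ivanova and Nakamura (Chief Whip) before Eriksen (Committee Chair) before Oyelaran (Member).
Among Amari, Ivanova and Nakamura, alphabetically by surname: Amari before Ivanova before Nakamura.
So Ferreira takes precedence.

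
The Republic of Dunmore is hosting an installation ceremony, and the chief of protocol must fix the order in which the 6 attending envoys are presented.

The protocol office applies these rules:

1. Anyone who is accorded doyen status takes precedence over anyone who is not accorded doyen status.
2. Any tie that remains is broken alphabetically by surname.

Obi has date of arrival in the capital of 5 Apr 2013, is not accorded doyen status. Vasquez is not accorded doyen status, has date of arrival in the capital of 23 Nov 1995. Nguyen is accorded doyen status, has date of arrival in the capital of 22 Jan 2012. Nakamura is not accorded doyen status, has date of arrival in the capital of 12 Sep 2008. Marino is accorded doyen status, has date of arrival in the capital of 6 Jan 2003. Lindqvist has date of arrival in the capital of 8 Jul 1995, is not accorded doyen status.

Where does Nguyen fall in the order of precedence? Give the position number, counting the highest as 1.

2

By the first rule: Marino and Nguyen (both accorded doyen status); then Lindqvist, Nakamura, Obi and Vasquez (each not accorded doyen status).
Among Marino and Nguyen, alphabetically by surname: Marino before Nguyen.
Among Lindqvist, Nakamura, Obi and Vasquez, alphabetically by surname: Lindqvist before Nakamura before Obi before Vasquez.
Order: Marino, Nguyen, Lindqvist, Nakamura, Obi, Vasquez. So position 2.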